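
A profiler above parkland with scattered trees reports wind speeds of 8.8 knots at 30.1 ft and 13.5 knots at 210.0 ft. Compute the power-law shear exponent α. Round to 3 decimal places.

Power law: V₂/V₁ = (z₂/z₁)^α ⇒ α = ln(V₂/V₁) / ln(z₂/z₁)
α = ln(13.5/8.8) / ln(210.0/30.1) = ln(1.5341) / ln(6.9767)
  = 0.42794 / 1.94258 = 0.22029

α ≈ 0.220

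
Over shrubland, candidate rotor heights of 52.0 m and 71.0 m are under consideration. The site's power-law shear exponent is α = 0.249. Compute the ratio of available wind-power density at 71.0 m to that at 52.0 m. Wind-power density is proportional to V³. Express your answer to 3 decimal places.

Speed ratio: V_B/V_A = (z_B/z_A)^α = (71.0/52.0)^0.249 = (1.3654)^0.249 = 1.08063
Power-density ratio: P_B/P_A = (V_B/V_A)³ = (1.08063)³ = 1.26193

1.262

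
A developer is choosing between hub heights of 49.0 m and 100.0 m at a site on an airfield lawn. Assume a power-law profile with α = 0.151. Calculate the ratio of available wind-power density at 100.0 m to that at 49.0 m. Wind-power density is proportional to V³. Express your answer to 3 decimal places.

1.381

Speed ratio: V_B/V_A = (z_B/z_A)^α = (100.0/49.0)^0.151 = (2.0408)^0.151 = 1.11373
Power-density ratio: P_B/P_A = (V_B/V_A)³ = (1.11373)³ = 1.38147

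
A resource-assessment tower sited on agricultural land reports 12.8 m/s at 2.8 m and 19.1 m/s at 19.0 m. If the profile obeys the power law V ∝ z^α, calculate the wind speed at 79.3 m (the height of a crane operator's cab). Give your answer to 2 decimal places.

25.75 m/s

First find α: α = ln(V₂/V₁)/ln(z₂/z₁) = ln(19.1/12.8)/ln(19.0/2.8) = 0.40024/1.91482 = 0.2090
Extrapolate from 19.0 m to 79.3 m: V₃ = 19.1 × (79.3/19.0)^0.2090 = 19.1 × 1.3480 = 25.7476 m/s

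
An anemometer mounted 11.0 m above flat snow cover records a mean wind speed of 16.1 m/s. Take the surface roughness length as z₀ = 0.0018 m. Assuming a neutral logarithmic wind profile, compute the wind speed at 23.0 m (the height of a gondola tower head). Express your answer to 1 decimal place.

17.5 m/s

Log law: V(z) ∝ ln(z/z₀), so V₂/V₁ = ln(z₂/z₀) / ln(z₁/z₀).
ln(23.0/0.0018) = 9.4555, ln(11.0/0.0018) = 8.7179
V₂ = 16.1 × 9.4555/8.7179 = 16.1 × 1.0846 = 17.4622 m/s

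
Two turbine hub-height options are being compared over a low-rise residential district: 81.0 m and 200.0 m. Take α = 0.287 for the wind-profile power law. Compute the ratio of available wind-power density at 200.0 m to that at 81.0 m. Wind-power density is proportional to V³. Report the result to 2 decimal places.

2.18

Speed ratio: V_B/V_A = (z_B/z_A)^α = (200.0/81.0)^0.287 = (2.4691)^0.287 = 1.29617
Power-density ratio: P_B/P_A = (V_B/V_A)³ = (1.29617)³ = 2.17762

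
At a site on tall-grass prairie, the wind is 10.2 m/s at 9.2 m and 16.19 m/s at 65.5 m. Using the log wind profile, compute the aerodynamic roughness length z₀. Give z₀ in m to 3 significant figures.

z₀ ≈ 0.325 m

Log law: V(z) ∝ ln(z/z₀). With r = V₁/V₂ = 10.2/16.19 = 0.63002,
r · ln(z₂/z₀) = ln(z₁/z₀) ⇒ ln z₀ = (ln z₁ − r·ln z₂)/(1 − r)
ln z₀ = (2.21920 − 0.63002×4.18205) / 0.36998 = -1.1232
z₀ = exp(-1.1232) = 0.3252 m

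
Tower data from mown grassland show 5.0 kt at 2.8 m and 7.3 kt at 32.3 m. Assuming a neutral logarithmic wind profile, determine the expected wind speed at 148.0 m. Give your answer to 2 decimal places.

Log law: V ∝ ln(z/z₀). From the pair, with r = V₁/V₂ = 0.68493,
ln z₀ = (ln z₁ − r·ln z₂)/(1 − r) = (1.0296 − 0.68493×3.4751)/0.31507 = -4.2866 → z₀ = 0.01375 m
V₃ = V₁ · ln(z₃/z₀)/ln(z₁/z₀) = 5.0 × 9.2838/5.3162 = 8.7316 kt

8.73 kt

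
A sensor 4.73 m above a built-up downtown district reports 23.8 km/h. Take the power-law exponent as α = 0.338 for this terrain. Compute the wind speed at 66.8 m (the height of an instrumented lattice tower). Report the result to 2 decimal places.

Power-law profile: V₂ = V₁ · (z₂/z₁)^α
V₂ = 23.8 × (66.8/4.73)^0.338 = 23.8 × (14.1226)^0.338
    = 23.8 × 2.4472 = 58.2436 km/h

58.24 km/h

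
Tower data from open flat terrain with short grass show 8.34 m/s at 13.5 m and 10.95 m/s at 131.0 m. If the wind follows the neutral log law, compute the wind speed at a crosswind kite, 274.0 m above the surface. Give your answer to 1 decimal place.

Log law: V ∝ ln(z/z₀). From the pair, with r = V₁/V₂ = 0.76164,
ln z₀ = (ln z₁ − r·ln z₂)/(1 − r) = (2.6027 − 0.76164×4.8752)/0.23836 = -4.6589 → z₀ = 0.009477 m
V₃ = V₁ · ln(z₃/z₀)/ln(z₁/z₀) = 8.34 × 10.2720/7.2616 = 11.7975 m/s

11.8 m/s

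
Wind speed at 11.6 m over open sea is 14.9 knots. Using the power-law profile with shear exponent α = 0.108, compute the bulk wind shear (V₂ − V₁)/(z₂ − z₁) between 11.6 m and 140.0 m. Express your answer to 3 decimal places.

0.036 knots/m

Power law: V₂ = V₁ · (z₂/z₁)^α = 14.9 × (12.0690)^0.108 = 19.4987 knots
ΔV/Δz = (19.4987 − 14.9)/(140.0 − 11.6) = 4.5987/128.4000 = 0.03582 knots/m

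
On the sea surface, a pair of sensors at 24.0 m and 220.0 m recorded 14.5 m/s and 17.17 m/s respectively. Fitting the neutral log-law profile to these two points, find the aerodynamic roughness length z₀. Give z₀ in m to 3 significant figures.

z₀ ≈ 0.000143 m

Log law: V(z) ∝ ln(z/z₀). With r = V₁/V₂ = 14.5/17.17 = 0.84450,
r · ln(z₂/z₀) = ln(z₁/z₀) ⇒ ln z₀ = (ln z₁ − r·ln z₂)/(1 − r)
ln z₀ = (3.17805 − 0.84450×5.39363) / 0.15550 = -8.8541
z₀ = exp(-8.8541) = 0.0001428 m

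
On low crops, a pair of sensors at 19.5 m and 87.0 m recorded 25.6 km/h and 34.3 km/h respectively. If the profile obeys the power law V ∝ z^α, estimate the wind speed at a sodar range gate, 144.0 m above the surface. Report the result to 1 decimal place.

37.9 km/h

First find α: α = ln(V₂/V₁)/ln(z₂/z₁) = ln(34.3/25.6)/ln(87.0/19.5) = 0.29255/1.49549 = 0.1956
Extrapolate from 87.0 m to 144.0 m: V₃ = 34.3 × (144.0/87.0)^0.1956 = 34.3 × 1.1036 = 37.8534 km/h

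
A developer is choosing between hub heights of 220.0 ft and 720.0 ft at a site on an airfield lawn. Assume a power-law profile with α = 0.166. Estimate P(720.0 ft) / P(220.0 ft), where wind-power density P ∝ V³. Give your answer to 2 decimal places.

Speed ratio: V_B/V_A = (z_B/z_A)^α = (720.0/220.0)^0.166 = (3.2727)^0.166 = 1.21752
Power-density ratio: P_B/P_A = (V_B/V_A)³ = (1.21752)³ = 1.80478

1.80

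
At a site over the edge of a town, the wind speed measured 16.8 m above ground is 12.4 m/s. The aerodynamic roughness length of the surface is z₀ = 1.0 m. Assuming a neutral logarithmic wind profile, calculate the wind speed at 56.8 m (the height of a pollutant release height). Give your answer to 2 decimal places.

17.75 m/s

Log law: V(z) ∝ ln(z/z₀), so V₂/V₁ = ln(z₂/z₀) / ln(z₁/z₀).
ln(56.8/1.0) = 4.0395, ln(16.8/1.0) = 2.8214
V₂ = 12.4 × 4.0395/2.8214 = 12.4 × 1.4318 = 17.7538 m/s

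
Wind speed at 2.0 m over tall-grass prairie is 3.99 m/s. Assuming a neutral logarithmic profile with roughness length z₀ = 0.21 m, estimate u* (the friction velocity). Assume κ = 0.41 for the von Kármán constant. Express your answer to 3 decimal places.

u* ≈ 0.726 m/s

Log law: V(z) = (u*/κ) · ln(z/z₀) ⇒ u* = κ · V / ln(z/z₀)
u* = 0.41 × 3.99 / ln(2.0/0.21) = 0.41 × 3.99 / 2.2538
   = 1.6359 / 2.2538 = 0.7258 m/s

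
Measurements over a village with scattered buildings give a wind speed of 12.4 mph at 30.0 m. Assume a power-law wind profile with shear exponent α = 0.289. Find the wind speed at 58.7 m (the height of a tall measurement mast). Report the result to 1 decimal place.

15.1 mph

Power-law profile: V₂ = V₁ · (z₂/z₁)^α
V₂ = 12.4 × (58.7/30.0)^0.289 = 12.4 × (1.9567)^0.289
    = 12.4 × 1.2141 = 15.0546 mph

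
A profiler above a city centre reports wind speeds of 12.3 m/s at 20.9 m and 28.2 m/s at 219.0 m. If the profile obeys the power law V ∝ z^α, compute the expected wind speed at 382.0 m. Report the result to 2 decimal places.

First find α: α = ln(V₂/V₁)/ln(z₂/z₁) = ln(28.2/12.3)/ln(219.0/20.9) = 0.82972/2.34932 = 0.3532
Extrapolate from 219.0 m to 382.0 m: V₃ = 28.2 × (382.0/219.0)^0.3532 = 28.2 × 1.2171 = 34.3228 m/s

34.32 m/s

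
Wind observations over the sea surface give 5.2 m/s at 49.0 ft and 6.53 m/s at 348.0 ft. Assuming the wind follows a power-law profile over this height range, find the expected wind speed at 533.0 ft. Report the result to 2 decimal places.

First find α: α = ln(V₂/V₁)/ln(z₂/z₁) = ln(6.53/5.2)/ln(348.0/49.0) = 0.22775/1.96038 = 0.1162
Extrapolate from 348.0 ft to 533.0 ft: V₃ = 6.53 × (533.0/348.0)^0.1162 = 6.53 × 1.0508 = 6.8616 m/s

6.86 m/s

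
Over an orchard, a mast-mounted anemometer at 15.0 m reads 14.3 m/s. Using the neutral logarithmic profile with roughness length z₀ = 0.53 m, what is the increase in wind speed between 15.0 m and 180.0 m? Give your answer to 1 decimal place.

10.6 m/s

Log law: V₂ = V₁ · ln(z₂/z₀)/ln(z₁/z₀) = 14.3 × 5.8278/3.3429 = 24.9297 m/s
ΔV = 24.9297 − 14.3 = 10.6297 m/s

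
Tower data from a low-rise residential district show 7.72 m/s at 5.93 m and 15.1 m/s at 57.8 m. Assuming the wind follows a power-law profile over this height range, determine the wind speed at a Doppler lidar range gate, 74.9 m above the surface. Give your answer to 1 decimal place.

First find α: α = ln(V₂/V₁)/ln(z₂/z₁) = ln(15.1/7.72)/ln(57.8/5.93) = 0.67088/2.27696 = 0.2946
Extrapolate from 57.8 m to 74.9 m: V₃ = 15.1 × (74.9/57.8)^0.2946 = 15.1 × 1.0794 = 16.2982 m/s

16.3 m/s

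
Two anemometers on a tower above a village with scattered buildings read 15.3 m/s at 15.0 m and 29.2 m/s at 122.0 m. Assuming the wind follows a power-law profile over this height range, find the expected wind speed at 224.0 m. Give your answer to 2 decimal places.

First find α: α = ln(V₂/V₁)/ln(z₂/z₁) = ln(29.2/15.3)/ln(122.0/15.0) = 0.64632/2.09597 = 0.3084
Extrapolate from 122.0 m to 224.0 m: V₃ = 29.2 × (224.0/122.0)^0.3084 = 29.2 × 1.2061 = 35.2173 m/s

35.22 m/s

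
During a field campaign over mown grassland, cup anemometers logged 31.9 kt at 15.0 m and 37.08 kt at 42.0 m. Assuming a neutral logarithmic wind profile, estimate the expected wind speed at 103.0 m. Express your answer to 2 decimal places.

Log law: V ∝ ln(z/z₀). From the pair, with r = V₁/V₂ = 0.86030,
ln z₀ = (ln z₁ − r·ln z₂)/(1 − r) = (2.7081 − 0.86030×3.7377)/0.13970 = -3.6327 → z₀ = 0.02645 m
V₃ = V₁ · ln(z₃/z₀)/ln(z₁/z₀) = 31.9 × 8.2674/6.3407 = 41.5931 kt

41.59 kt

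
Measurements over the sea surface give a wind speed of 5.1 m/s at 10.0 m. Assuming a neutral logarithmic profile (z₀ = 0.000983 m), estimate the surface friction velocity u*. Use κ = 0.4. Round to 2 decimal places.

u* ≈ 0.22 m/s

Log law: V(z) = (u*/κ) · ln(z/z₀) ⇒ u* = κ · V / ln(z/z₀)
u* = 0.4 × 5.1 / ln(10.0/0.000983) = 0.4 × 5.1 / 9.2275
   = 2.0400 / 9.2275 = 0.2211 m/s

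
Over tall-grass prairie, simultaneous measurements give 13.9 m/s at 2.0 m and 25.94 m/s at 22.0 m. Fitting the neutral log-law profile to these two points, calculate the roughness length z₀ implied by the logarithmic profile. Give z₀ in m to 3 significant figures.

z₀ ≈ 0.126 m

Log law: V(z) ∝ ln(z/z₀). With r = V₁/V₂ = 13.9/25.94 = 0.53585,
r · ln(z₂/z₀) = ln(z₁/z₀) ⇒ ln z₀ = (ln z₁ − r·ln z₂)/(1 − r)
ln z₀ = (0.69315 − 0.53585×3.09104) / 0.46415 = -2.0752
z₀ = exp(-2.0752) = 0.1255 m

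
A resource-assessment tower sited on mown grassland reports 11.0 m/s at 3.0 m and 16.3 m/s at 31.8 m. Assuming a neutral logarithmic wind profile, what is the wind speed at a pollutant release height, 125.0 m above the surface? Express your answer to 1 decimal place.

Log law: V ∝ ln(z/z₀). From the pair, with r = V₁/V₂ = 0.67485,
ln z₀ = (ln z₁ − r·ln z₂)/(1 − r) = (1.0986 − 0.67485×3.4595)/0.32515 = -3.8013 → z₀ = 0.02234 m
V₃ = V₁ · ln(z₃/z₀)/ln(z₁/z₀) = 11.0 × 8.6296/4.8999 = 19.3730 m/s

19.4 m/s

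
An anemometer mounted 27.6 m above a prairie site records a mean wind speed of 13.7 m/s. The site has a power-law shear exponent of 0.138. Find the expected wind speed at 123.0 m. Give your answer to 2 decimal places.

16.84 m/s

Power-law profile: V₂ = V₁ · (z₂/z₁)^α
V₂ = 13.7 × (123.0/27.6)^0.138 = 13.7 × (4.4565)^0.138
    = 13.7 × 1.2290 = 16.8377 m/s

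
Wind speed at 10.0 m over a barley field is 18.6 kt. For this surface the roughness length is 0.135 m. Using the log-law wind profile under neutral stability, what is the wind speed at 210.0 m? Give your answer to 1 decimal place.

Log law: V(z) ∝ ln(z/z₀), so V₂/V₁ = ln(z₂/z₀) / ln(z₁/z₀).
ln(210.0/0.135) = 7.3496, ln(10.0/0.135) = 4.3051
V₂ = 18.6 × 7.3496/4.3051 = 18.6 × 1.7072 = 31.7538 kt

31.8 kt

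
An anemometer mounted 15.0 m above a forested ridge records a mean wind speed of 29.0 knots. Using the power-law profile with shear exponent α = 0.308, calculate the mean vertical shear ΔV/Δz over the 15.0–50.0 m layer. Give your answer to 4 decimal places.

0.3720 knots/m

Power law: V₂ = V₁ · (z₂/z₁)^α = 29.0 × (3.3333)^0.308 = 42.0189 knots
ΔV/Δz = (42.0189 − 29.0)/(50.0 − 15.0) = 13.0189/35.0000 = 0.37197 knots/m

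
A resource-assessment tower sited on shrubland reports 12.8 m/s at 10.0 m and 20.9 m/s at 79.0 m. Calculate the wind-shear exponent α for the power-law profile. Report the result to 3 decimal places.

α ≈ 0.237

Power law: V₂/V₁ = (z₂/z₁)^α ⇒ α = ln(V₂/V₁) / ln(z₂/z₁)
α = ln(20.9/12.8) / ln(79.0/10.0) = ln(1.6328) / ln(7.9000)
  = 0.49030 / 2.06686 = 0.23722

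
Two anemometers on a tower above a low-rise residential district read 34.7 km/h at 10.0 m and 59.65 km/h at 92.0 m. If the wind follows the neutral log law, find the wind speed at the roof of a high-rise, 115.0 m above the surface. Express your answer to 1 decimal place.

Log law: V ∝ ln(z/z₀). From the pair, with r = V₁/V₂ = 0.58173,
ln z₀ = (ln z₁ − r·ln z₂)/(1 − r) = (2.3026 − 0.58173×4.5218)/0.41827 = -0.7838 → z₀ = 0.4566 m
V₃ = V₁ · ln(z₃/z₀)/ln(z₁/z₀) = 34.7 × 5.5288/3.0864 = 62.1588 km/h

62.2 km/h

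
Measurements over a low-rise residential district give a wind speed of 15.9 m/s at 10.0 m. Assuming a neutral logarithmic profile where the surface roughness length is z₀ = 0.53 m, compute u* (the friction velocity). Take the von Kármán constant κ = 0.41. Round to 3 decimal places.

u* ≈ 2.219 m/s

Log law: V(z) = (u*/κ) · ln(z/z₀) ⇒ u* = κ · V / ln(z/z₀)
u* = 0.41 × 15.9 / ln(10.0/0.53) = 0.41 × 15.9 / 2.9375
   = 6.5190 / 2.9375 = 2.2193 m/s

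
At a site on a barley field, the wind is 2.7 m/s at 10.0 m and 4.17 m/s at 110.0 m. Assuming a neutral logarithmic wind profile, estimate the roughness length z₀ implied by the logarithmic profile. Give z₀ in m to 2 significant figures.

z₀ ≈ 0.12 m

Log law: V(z) ∝ ln(z/z₀). With r = V₁/V₂ = 2.7/4.17 = 0.64748,
r · ln(z₂/z₀) = ln(z₁/z₀) ⇒ ln z₀ = (ln z₁ − r·ln z₂)/(1 − r)
ln z₀ = (2.30259 − 0.64748×4.70048) / 0.35252 = -2.1017
z₀ = exp(-2.1017) = 0.1222 m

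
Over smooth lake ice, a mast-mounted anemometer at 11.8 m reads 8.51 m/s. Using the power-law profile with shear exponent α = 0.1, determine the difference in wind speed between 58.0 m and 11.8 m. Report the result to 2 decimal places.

1.47 m/s

Power law: V₂ = V₁ · (z₂/z₁)^α = 8.51 × (4.9153)^0.1 = 9.9789 m/s
ΔV = 9.9789 − 8.51 = 1.4689 m/s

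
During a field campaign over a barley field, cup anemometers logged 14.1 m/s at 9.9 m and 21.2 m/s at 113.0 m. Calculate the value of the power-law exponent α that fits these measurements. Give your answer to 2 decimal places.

Power law: V₂/V₁ = (z₂/z₁)^α ⇒ α = ln(V₂/V₁) / ln(z₂/z₁)
α = ln(21.2/14.1) / ln(113.0/9.9) = ln(1.5035) / ln(11.4141)
  = 0.40783 / 2.43485 = 0.16750

α ≈ 0.17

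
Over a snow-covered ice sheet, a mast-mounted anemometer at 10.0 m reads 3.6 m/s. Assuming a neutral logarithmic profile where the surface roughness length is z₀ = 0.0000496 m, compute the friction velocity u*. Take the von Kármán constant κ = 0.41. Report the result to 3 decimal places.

u* ≈ 0.121 m/s

Log law: V(z) = (u*/κ) · ln(z/z₀) ⇒ u* = κ · V / ln(z/z₀)
u* = 0.41 × 3.6 / ln(10.0/0.0000496) = 0.41 × 3.6 / 12.2141
   = 1.4760 / 12.2141 = 0.1208 m/s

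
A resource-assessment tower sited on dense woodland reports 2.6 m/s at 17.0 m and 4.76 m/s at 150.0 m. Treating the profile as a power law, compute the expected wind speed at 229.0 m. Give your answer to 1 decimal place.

5.4 m/s

First find α: α = ln(V₂/V₁)/ln(z₂/z₁) = ln(4.76/2.6)/ln(150.0/17.0) = 0.60474/2.17742 = 0.2777
Extrapolate from 150.0 m to 229.0 m: V₃ = 4.76 × (229.0/150.0)^0.2777 = 4.76 × 1.1247 = 5.3535 m/s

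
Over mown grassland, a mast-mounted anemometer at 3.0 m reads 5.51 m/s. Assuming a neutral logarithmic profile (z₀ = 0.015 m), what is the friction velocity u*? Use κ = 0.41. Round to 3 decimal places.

u* ≈ 0.426 m/s

Log law: V(z) = (u*/κ) · ln(z/z₀) ⇒ u* = κ · V / ln(z/z₀)
u* = 0.41 × 5.51 / ln(3.0/0.015) = 0.41 × 5.51 / 5.2983
   = 2.2591 / 5.2983 = 0.4264 m/s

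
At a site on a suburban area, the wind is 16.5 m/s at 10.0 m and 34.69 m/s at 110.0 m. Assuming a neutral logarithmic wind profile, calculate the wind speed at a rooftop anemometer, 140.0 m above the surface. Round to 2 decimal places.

Log law: V ∝ ln(z/z₀). From the pair, with r = V₁/V₂ = 0.47564,
ln z₀ = (ln z₁ − r·ln z₂)/(1 − r) = (2.3026 − 0.47564×4.7005)/0.52436 = 0.1275 → z₀ = 1.136 m
V₃ = V₁ · ln(z₃/z₀)/ln(z₁/z₀) = 16.5 × 4.8142/2.1751 = 36.5194 m/s

36.52 m/s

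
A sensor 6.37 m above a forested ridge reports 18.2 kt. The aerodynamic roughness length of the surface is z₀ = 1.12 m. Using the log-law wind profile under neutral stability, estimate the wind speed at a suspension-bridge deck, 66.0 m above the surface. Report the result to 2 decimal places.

Log law: V(z) ∝ ln(z/z₀), so V₂/V₁ = ln(z₂/z₀) / ln(z₁/z₀).
ln(66.0/1.12) = 4.0763, ln(6.37/1.12) = 1.7383
V₂ = 18.2 × 4.0763/1.7383 = 18.2 × 2.3450 = 42.6798 kt

42.68 kt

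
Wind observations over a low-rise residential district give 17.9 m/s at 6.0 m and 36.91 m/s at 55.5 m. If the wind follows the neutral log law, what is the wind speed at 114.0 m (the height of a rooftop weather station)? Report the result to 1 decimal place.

43.1 m/s

Log law: V ∝ ln(z/z₀). From the pair, with r = V₁/V₂ = 0.48496,
ln z₀ = (ln z₁ − r·ln z₂)/(1 − r) = (1.7918 − 0.48496×4.0164)/0.51504 = -0.3030 → z₀ = 0.7386 m
V₃ = V₁ · ln(z₃/z₀)/ln(z₁/z₀) = 17.9 × 5.0392/2.0947 = 43.0610 m/s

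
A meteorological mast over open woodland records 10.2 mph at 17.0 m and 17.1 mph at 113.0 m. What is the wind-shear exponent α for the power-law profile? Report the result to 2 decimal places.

Power law: V₂/V₁ = (z₂/z₁)^α ⇒ α = ln(V₂/V₁) / ln(z₂/z₁)
α = ln(17.1/10.2) / ln(113.0/17.0) = ln(1.6765) / ln(6.6471)
  = 0.51669 / 1.89417 = 0.27278

α ≈ 0.27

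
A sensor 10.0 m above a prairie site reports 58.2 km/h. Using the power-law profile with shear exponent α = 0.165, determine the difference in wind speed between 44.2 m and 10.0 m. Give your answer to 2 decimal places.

16.17 km/h

Power law: V₂ = V₁ · (z₂/z₁)^α = 58.2 × (4.4200)^0.165 = 74.3734 km/h
ΔV = 74.3734 − 58.2 = 16.1734 km/h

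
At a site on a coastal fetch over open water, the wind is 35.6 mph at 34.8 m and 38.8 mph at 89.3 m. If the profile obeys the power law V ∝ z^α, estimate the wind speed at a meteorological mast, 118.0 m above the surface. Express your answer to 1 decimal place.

39.8 mph

First find α: α = ln(V₂/V₁)/ln(z₂/z₁) = ln(38.8/35.6)/ln(89.3/34.8) = 0.08607/0.94238 = 0.0913
Extrapolate from 89.3 m to 118.0 m: V₃ = 38.8 × (118.0/89.3)^0.0913 = 38.8 × 1.0258 = 39.8003 mph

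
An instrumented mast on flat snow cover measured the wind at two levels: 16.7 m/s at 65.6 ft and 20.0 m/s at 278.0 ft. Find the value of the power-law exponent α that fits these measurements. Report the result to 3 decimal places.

α ≈ 0.125

Power law: V₂/V₁ = (z₂/z₁)^α ⇒ α = ln(V₂/V₁) / ln(z₂/z₁)
α = ln(20.0/16.7) / ln(278.0/65.6) = ln(1.1976) / ln(4.2378)
  = 0.18032 / 1.44405 = 0.12487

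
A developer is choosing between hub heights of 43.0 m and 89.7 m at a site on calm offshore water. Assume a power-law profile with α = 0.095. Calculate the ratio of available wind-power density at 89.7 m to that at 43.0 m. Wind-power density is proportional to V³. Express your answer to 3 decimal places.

1.233

Speed ratio: V_B/V_A = (z_B/z_A)^α = (89.7/43.0)^0.095 = (2.0860)^0.095 = 1.07235
Power-density ratio: P_B/P_A = (V_B/V_A)³ = (1.07235)³ = 1.23313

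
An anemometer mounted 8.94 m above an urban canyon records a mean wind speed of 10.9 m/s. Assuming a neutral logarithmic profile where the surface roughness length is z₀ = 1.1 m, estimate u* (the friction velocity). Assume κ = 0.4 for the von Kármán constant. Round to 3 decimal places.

u* ≈ 2.081 m/s

Log law: V(z) = (u*/κ) · ln(z/z₀) ⇒ u* = κ · V / ln(z/z₀)
u* = 0.4 × 10.9 / ln(8.94/1.1) = 0.4 × 10.9 / 2.0952
   = 4.3600 / 2.0952 = 2.0809 m/s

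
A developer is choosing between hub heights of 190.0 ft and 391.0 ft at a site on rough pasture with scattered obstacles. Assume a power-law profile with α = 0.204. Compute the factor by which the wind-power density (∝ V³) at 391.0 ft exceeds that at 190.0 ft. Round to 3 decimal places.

1.555

Speed ratio: V_B/V_A = (z_B/z_A)^α = (391.0/190.0)^0.204 = (2.0579)^0.204 = 1.15861
Power-density ratio: P_B/P_A = (V_B/V_A)³ = (1.15861)³ = 1.55530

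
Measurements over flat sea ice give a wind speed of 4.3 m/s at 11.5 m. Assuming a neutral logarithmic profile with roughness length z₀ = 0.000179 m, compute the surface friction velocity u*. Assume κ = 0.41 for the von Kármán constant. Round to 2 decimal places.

u* ≈ 0.16 m/s

Log law: V(z) = (u*/κ) · ln(z/z₀) ⇒ u* = κ · V / ln(z/z₀)
u* = 0.41 × 4.3 / ln(11.5/0.000179) = 0.41 × 4.3 / 11.0705
   = 1.7630 / 11.0705 = 0.1593 m/s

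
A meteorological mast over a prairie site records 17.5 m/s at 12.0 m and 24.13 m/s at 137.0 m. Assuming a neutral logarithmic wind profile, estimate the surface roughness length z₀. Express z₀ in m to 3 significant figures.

z₀ ≈ 0.0194 m

Log law: V(z) ∝ ln(z/z₀). With r = V₁/V₂ = 17.5/24.13 = 0.72524,
r · ln(z₂/z₀) = ln(z₁/z₀) ⇒ ln z₀ = (ln z₁ − r·ln z₂)/(1 − r)
ln z₀ = (2.48491 − 0.72524×4.91998) / 0.27476 = -3.9425
z₀ = exp(-3.9425) = 0.01940 m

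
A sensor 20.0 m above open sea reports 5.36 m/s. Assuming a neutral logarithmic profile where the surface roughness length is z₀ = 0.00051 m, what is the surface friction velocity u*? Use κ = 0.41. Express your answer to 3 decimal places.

Log law: V(z) = (u*/κ) · ln(z/z₀) ⇒ u* = κ · V / ln(z/z₀)
u* = 0.41 × 5.36 / ln(20.0/0.00051) = 0.41 × 5.36 / 10.5768
   = 2.1976 / 10.5768 = 0.2078 m/s

u* ≈ 0.208 m/s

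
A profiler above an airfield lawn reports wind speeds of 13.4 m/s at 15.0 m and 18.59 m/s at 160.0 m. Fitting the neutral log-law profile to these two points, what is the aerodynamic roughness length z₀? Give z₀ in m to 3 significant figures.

Log law: V(z) ∝ ln(z/z₀). With r = V₁/V₂ = 13.4/18.59 = 0.72082,
r · ln(z₂/z₀) = ln(z₁/z₀) ⇒ ln z₀ = (ln z₁ − r·ln z₂)/(1 − r)
ln z₀ = (2.70805 − 0.72082×5.07517) / 0.27918 = -3.4036
z₀ = exp(-3.4036) = 0.03325 m

z₀ ≈ 0.0333 m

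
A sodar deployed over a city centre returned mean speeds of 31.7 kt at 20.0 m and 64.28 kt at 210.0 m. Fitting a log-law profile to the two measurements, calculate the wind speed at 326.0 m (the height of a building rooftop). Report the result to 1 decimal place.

Log law: V ∝ ln(z/z₀). From the pair, with r = V₁/V₂ = 0.49315,
ln z₀ = (ln z₁ − r·ln z₂)/(1 − r) = (2.9957 − 0.49315×5.3471)/0.50685 = 0.7079 → z₀ = 2.030 m
V₃ = V₁ · ln(z₃/z₀)/ln(z₁/z₀) = 31.7 × 5.0790/2.2879 = 70.3736 kt

70.4 kt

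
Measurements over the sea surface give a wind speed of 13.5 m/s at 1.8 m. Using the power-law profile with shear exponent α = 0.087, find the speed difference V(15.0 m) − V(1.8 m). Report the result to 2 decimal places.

Power law: V₂ = V₁ · (z₂/z₁)^α = 13.5 × (8.3333)^0.087 = 16.2347 m/s
ΔV = 16.2347 − 13.5 = 2.7347 m/s

2.73 m/s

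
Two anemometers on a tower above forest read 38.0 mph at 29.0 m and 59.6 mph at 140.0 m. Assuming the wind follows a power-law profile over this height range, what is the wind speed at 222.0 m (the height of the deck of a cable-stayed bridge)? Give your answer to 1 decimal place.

First find α: α = ln(V₂/V₁)/ln(z₂/z₁) = ln(59.6/38.0)/ln(140.0/29.0) = 0.45007/1.57435 = 0.2859
Extrapolate from 140.0 m to 222.0 m: V₃ = 59.6 × (222.0/140.0)^0.2859 = 59.6 × 1.1409 = 67.9964 mph

68.0 mph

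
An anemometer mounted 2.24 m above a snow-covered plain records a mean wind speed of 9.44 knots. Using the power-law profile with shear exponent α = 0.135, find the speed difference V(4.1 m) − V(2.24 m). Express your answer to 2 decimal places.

Power law: V₂ = V₁ · (z₂/z₁)^α = 9.44 × (1.8304)^0.135 = 10.2427 knots
ΔV = 10.2427 − 9.44 = 0.8027 knots

0.80 knots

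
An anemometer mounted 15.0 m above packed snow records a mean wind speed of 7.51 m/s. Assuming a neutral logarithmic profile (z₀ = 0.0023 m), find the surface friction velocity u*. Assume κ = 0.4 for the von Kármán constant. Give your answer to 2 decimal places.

Log law: V(z) = (u*/κ) · ln(z/z₀) ⇒ u* = κ · V / ln(z/z₀)
u* = 0.4 × 7.51 / ln(15.0/0.0023) = 0.4 × 7.51 / 8.7829
   = 3.0040 / 8.7829 = 0.3420 m/s

u* ≈ 0.34 m/s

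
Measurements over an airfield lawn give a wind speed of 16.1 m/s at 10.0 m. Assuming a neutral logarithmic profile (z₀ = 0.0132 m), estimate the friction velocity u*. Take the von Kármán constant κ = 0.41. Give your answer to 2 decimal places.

Log law: V(z) = (u*/κ) · ln(z/z₀) ⇒ u* = κ · V / ln(z/z₀)
u* = 0.41 × 16.1 / ln(10.0/0.0132) = 0.41 × 16.1 / 6.6301
   = 6.6010 / 6.6301 = 0.9956 m/s

u* ≈ 1.00 m/s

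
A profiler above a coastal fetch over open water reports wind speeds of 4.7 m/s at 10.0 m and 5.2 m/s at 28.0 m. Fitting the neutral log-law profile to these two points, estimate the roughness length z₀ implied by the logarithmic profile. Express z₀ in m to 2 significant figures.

Log law: V(z) ∝ ln(z/z₀). With r = V₁/V₂ = 4.7/5.2 = 0.90385,
r · ln(z₂/z₀) = ln(z₁/z₀) ⇒ ln z₀ = (ln z₁ − r·ln z₂)/(1 − r)
ln z₀ = (2.30259 − 0.90385×3.33220) / 0.09615 = -7.3758
z₀ = exp(-7.3758) = 0.0006262 m

z₀ ≈ 0.00063 m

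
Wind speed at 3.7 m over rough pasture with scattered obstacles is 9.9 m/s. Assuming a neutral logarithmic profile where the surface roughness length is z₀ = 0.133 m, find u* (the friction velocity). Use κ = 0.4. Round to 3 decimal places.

u* ≈ 1.191 m/s

Log law: V(z) = (u*/κ) · ln(z/z₀) ⇒ u* = κ · V / ln(z/z₀)
u* = 0.4 × 9.9 / ln(3.7/0.133) = 0.4 × 9.9 / 3.3257
   = 3.9600 / 3.3257 = 1.1907 m/s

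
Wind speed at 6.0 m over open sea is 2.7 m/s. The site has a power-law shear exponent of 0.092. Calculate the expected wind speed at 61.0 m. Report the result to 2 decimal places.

Power-law profile: V₂ = V₁ · (z₂/z₁)^α
V₂ = 2.7 × (61.0/6.0)^0.092 = 2.7 × (10.1667)^0.092
    = 2.7 × 1.2378 = 3.3421 m/s

3.34 m/s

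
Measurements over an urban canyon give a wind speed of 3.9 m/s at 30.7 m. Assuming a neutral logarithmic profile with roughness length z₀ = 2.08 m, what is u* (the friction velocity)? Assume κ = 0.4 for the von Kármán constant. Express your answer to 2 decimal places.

u* ≈ 0.58 m/s

Log law: V(z) = (u*/κ) · ln(z/z₀) ⇒ u* = κ · V / ln(z/z₀)
u* = 0.4 × 3.9 / ln(30.7/2.08) = 0.4 × 3.9 / 2.6919
   = 1.5600 / 2.6919 = 0.5795 m/s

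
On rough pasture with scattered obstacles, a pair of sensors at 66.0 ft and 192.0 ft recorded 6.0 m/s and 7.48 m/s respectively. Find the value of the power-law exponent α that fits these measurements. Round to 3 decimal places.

Power law: V₂/V₁ = (z₂/z₁)^α ⇒ α = ln(V₂/V₁) / ln(z₂/z₁)
α = ln(7.48/6.0) / ln(192.0/66.0) = ln(1.2467) / ln(2.9091)
  = 0.22047 / 1.06784 = 0.20647

α ≈ 0.206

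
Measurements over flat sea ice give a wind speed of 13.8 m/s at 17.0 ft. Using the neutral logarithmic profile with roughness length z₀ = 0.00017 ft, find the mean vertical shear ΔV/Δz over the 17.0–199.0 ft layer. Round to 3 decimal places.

Log law: V₂ = V₁ · ln(z₂/z₀)/ln(z₁/z₀) = 13.8 × 13.9730/11.5129 = 16.7488 m/s
ΔV/Δz = (16.7488 − 13.8)/(199.0 − 17.0) = 2.9488/182.0000 = 0.01620 m/s/ft

0.016 m/s/ft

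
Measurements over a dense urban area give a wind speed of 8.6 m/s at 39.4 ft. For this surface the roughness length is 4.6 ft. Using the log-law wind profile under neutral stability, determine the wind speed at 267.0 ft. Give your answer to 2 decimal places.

16.26 m/s

Log law: V(z) ∝ ln(z/z₀), so V₂/V₁ = ln(z₂/z₀) / ln(z₁/z₀).
ln(267.0/4.6) = 4.0612, ln(39.4/4.6) = 2.1477
V₂ = 8.6 × 4.0612/2.1477 = 8.6 × 1.8909 = 16.2621 m/s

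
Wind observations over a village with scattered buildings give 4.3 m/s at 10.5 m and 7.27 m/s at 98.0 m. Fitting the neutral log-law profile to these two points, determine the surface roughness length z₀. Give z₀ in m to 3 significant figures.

z₀ ≈ 0.414 m

Log law: V(z) ∝ ln(z/z₀). With r = V₁/V₂ = 4.3/7.27 = 0.59147,
r · ln(z₂/z₀) = ln(z₁/z₀) ⇒ ln z₀ = (ln z₁ − r·ln z₂)/(1 − r)
ln z₀ = (2.35138 − 0.59147×4.58497) / 0.40853 = -0.8824
z₀ = exp(-0.8824) = 0.4138 m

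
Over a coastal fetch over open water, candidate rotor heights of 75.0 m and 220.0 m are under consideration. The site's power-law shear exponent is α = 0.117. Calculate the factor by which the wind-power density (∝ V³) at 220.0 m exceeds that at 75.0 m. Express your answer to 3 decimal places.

1.459

Speed ratio: V_B/V_A = (z_B/z_A)^α = (220.0/75.0)^0.117 = (2.9333)^0.117 = 1.13418
Power-density ratio: P_B/P_A = (V_B/V_A)³ = (1.13418)³ = 1.45896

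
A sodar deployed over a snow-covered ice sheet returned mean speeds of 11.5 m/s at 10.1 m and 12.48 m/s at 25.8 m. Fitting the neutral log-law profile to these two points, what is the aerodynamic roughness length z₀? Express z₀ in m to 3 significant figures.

Log law: V(z) ∝ ln(z/z₀). With r = V₁/V₂ = 11.5/12.48 = 0.92147,
r · ln(z₂/z₀) = ln(z₁/z₀) ⇒ ln z₀ = (ln z₁ − r·ln z₂)/(1 − r)
ln z₀ = (2.31254 − 0.92147×3.25037) / 0.07853 = -8.6927
z₀ = exp(-8.6927) = 0.0001678 m

z₀ ≈ 0.000168 m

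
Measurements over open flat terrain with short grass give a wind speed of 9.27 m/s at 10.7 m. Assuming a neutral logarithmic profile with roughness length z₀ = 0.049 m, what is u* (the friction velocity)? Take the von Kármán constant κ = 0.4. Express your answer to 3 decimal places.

u* ≈ 0.688 m/s

Log law: V(z) = (u*/κ) · ln(z/z₀) ⇒ u* = κ · V / ln(z/z₀)
u* = 0.4 × 9.27 / ln(10.7/0.049) = 0.4 × 9.27 / 5.3862
   = 3.7080 / 5.3862 = 0.6884 m/s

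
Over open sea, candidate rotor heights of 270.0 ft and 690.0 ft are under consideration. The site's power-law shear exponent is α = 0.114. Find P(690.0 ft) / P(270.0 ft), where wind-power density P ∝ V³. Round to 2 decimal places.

1.38

Speed ratio: V_B/V_A = (z_B/z_A)^α = (690.0/270.0)^0.114 = (2.5556)^0.114 = 1.11289
Power-density ratio: P_B/P_A = (V_B/V_A)³ = (1.11289)³ = 1.37835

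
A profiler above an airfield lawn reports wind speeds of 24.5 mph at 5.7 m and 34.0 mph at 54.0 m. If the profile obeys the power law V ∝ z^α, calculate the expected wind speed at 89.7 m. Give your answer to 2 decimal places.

36.61 mph

First find α: α = ln(V₂/V₁)/ln(z₂/z₁) = ln(34.0/24.5)/ln(54.0/5.7) = 0.32769/2.24852 = 0.1457
Extrapolate from 54.0 m to 89.7 m: V₃ = 34.0 × (89.7/54.0)^0.1457 = 34.0 × 1.0768 = 36.6099 mph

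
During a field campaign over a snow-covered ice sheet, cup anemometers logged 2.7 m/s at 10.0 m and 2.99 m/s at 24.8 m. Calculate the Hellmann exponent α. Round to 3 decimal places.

Power law: V₂/V₁ = (z₂/z₁)^α ⇒ α = ln(V₂/V₁) / ln(z₂/z₁)
α = ln(2.99/2.7) / ln(24.8/10.0) = ln(1.1074) / ln(2.4800)
  = 0.10202 / 0.90826 = 0.11233

α ≈ 0.112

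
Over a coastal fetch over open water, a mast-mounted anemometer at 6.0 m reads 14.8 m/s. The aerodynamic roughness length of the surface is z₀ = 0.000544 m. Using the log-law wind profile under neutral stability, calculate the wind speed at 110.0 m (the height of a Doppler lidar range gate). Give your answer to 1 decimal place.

Log law: V(z) ∝ ln(z/z₀), so V₂/V₁ = ln(z₂/z₀) / ln(z₁/z₀).
ln(110.0/0.000544) = 12.2170, ln(6.0/0.000544) = 9.3083
V₂ = 14.8 × 12.2170/9.3083 = 14.8 × 1.3125 = 19.4248 m/s

19.4 m/s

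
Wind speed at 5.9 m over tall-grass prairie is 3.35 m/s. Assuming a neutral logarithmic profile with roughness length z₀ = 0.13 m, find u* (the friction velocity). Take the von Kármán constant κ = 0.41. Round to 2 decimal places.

Log law: V(z) = (u*/κ) · ln(z/z₀) ⇒ u* = κ · V / ln(z/z₀)
u* = 0.41 × 3.35 / ln(5.9/0.13) = 0.41 × 3.35 / 3.8152
   = 1.3735 / 3.8152 = 0.3600 m/s

u* ≈ 0.36 m/s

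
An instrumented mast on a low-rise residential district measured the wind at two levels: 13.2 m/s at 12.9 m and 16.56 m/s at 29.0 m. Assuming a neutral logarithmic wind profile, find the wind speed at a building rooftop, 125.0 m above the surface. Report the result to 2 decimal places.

Log law: V ∝ ln(z/z₀). From the pair, with r = V₁/V₂ = 0.79710,
ln z₀ = (ln z₁ − r·ln z₂)/(1 − r) = (2.5572 − 0.79710×3.3673)/0.20290 = -0.6252 → z₀ = 0.5352 m
V₃ = V₁ · ln(z₃/z₀)/ln(z₁/z₀) = 13.2 × 5.4535/3.1824 = 22.6200 m/s

22.62 m/s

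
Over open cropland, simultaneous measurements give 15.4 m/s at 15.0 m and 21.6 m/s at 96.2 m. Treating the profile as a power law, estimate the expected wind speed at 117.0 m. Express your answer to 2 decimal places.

22.38 m/s

First find α: α = ln(V₂/V₁)/ln(z₂/z₁) = ln(21.6/15.4)/ln(96.2/15.0) = 0.33833/1.85838 = 0.1821
Extrapolate from 96.2 m to 117.0 m: V₃ = 21.6 × (117.0/96.2)^0.1821 = 21.6 × 1.0363 = 22.3836 m/s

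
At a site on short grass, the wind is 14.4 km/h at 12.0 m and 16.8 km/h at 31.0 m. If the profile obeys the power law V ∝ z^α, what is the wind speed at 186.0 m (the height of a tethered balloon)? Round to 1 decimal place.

First find α: α = ln(V₂/V₁)/ln(z₂/z₁) = ln(16.8/14.4)/ln(31.0/12.0) = 0.15415/0.94908 = 0.1624
Extrapolate from 31.0 m to 186.0 m: V₃ = 16.8 × (186.0/31.0)^0.1624 = 16.8 × 1.3378 = 22.4749 km/h

22.5 km/h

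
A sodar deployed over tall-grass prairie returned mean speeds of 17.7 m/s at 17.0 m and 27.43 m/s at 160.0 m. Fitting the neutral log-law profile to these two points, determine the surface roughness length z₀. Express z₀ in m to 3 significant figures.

Log law: V(z) ∝ ln(z/z₀). With r = V₁/V₂ = 17.7/27.43 = 0.64528,
r · ln(z₂/z₀) = ln(z₁/z₀) ⇒ ln z₀ = (ln z₁ − r·ln z₂)/(1 − r)
ln z₀ = (2.83321 − 0.64528×5.07517) / 0.35472 = -1.2452
z₀ = exp(-1.2452) = 0.2879 m

z₀ ≈ 0.288 m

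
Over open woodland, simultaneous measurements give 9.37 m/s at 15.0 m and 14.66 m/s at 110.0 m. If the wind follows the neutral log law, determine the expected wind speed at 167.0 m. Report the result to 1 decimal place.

Log law: V ∝ ln(z/z₀). From the pair, with r = V₁/V₂ = 0.63915,
ln z₀ = (ln z₁ − r·ln z₂)/(1 − r) = (2.7081 − 0.63915×4.7005)/0.36085 = -0.8211 → z₀ = 0.4400 m
V₃ = V₁ · ln(z₃/z₀)/ln(z₁/z₀) = 9.37 × 5.9391/3.5291 = 15.7685 m/s

15.8 m/s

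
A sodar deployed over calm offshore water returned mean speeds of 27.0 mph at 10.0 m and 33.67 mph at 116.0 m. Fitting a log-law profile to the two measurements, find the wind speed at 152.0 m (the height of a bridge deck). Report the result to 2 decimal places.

34.41 mph

Log law: V ∝ ln(z/z₀). From the pair, with r = V₁/V₂ = 0.80190,
ln z₀ = (ln z₁ − r·ln z₂)/(1 − r) = (2.3026 − 0.80190×4.7536)/0.19810 = -7.6190 → z₀ = 0.0004910 m
V₃ = V₁ · ln(z₃/z₀)/ln(z₁/z₀) = 27.0 × 12.6429/9.9216 = 34.4055 mph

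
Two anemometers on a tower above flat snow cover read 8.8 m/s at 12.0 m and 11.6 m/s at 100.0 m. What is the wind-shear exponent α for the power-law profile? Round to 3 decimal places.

Power law: V₂/V₁ = (z₂/z₁)^α ⇒ α = ln(V₂/V₁) / ln(z₂/z₁)
α = ln(11.6/8.8) / ln(100.0/12.0) = ln(1.3182) / ln(8.3333)
  = 0.27625 / 2.12026 = 0.13029

α ≈ 0.130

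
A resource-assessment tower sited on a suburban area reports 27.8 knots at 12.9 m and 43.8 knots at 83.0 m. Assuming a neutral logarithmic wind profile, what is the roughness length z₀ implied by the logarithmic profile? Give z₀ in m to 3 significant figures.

Log law: V(z) ∝ ln(z/z₀). With r = V₁/V₂ = 27.8/43.8 = 0.63470,
r · ln(z₂/z₀) = ln(z₁/z₀) ⇒ ln z₀ = (ln z₁ − r·ln z₂)/(1 − r)
ln z₀ = (2.55723 − 0.63470×4.41884) / 0.36530 = -0.6773
z₀ = exp(-0.6773) = 0.5080 m

z₀ ≈ 0.508 m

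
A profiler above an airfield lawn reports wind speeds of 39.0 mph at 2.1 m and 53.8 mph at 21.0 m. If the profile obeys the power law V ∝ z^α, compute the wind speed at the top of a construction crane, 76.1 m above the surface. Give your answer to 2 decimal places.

64.40 mph

First find α: α = ln(V₂/V₁)/ln(z₂/z₁) = ln(53.8/39.0)/ln(21.0/2.1) = 0.32171/2.30259 = 0.1397
Extrapolate from 21.0 m to 76.1 m: V₃ = 53.8 × (76.1/21.0)^0.1397 = 53.8 × 1.1971 = 64.4032 mph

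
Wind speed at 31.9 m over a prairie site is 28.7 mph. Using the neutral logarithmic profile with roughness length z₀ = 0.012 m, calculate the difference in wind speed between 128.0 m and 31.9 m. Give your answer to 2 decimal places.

5.06 mph

Log law: V₂ = V₁ · ln(z₂/z₀)/ln(z₁/z₀) = 28.7 × 9.2749/7.8855 = 33.7570 mph
ΔV = 33.7570 − 28.7 = 5.0570 mph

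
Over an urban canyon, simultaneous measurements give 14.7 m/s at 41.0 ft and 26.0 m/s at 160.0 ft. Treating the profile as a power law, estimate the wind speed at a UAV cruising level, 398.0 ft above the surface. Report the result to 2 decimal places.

First find α: α = ln(V₂/V₁)/ln(z₂/z₁) = ln(26.0/14.7)/ln(160.0/41.0) = 0.57025/1.36160 = 0.4188
Extrapolate from 160.0 ft to 398.0 ft: V₃ = 26.0 × (398.0/160.0)^0.4188 = 26.0 × 1.4647 = 38.0822 m/s

38.08 m/s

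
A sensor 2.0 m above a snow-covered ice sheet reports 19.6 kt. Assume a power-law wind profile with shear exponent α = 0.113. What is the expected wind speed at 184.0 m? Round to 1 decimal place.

32.7 kt

Power-law profile: V₂ = V₁ · (z₂/z₁)^α
V₂ = 19.6 × (184.0/2.0)^0.113 = 19.6 × (92.0000)^0.113
    = 19.6 × 1.6669 = 32.6711 kt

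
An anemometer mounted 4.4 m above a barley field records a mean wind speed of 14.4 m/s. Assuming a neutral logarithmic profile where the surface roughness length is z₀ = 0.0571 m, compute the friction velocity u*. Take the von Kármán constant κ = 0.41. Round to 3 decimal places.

u* ≈ 1.359 m/s

Log law: V(z) = (u*/κ) · ln(z/z₀) ⇒ u* = κ · V / ln(z/z₀)
u* = 0.41 × 14.4 / ln(4.4/0.0571) = 0.41 × 14.4 / 4.3446
   = 5.9040 / 4.3446 = 1.3589 m/s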